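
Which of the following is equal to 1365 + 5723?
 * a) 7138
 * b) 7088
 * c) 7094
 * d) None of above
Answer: b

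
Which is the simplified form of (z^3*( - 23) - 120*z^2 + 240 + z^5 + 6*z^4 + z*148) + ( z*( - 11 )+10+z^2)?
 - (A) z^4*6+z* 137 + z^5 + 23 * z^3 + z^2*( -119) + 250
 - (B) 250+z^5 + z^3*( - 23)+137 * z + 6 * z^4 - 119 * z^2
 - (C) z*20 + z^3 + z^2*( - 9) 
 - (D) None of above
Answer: B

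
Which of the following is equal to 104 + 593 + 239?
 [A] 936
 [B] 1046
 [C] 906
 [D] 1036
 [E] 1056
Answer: A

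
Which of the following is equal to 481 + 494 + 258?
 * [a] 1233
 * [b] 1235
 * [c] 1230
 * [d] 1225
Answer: a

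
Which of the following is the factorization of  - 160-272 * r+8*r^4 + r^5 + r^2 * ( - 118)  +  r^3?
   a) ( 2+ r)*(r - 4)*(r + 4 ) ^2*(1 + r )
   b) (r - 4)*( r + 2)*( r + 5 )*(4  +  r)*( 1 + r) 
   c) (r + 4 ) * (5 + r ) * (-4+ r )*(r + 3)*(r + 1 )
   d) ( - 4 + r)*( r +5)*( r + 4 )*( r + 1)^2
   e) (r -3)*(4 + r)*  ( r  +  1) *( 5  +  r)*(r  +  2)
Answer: b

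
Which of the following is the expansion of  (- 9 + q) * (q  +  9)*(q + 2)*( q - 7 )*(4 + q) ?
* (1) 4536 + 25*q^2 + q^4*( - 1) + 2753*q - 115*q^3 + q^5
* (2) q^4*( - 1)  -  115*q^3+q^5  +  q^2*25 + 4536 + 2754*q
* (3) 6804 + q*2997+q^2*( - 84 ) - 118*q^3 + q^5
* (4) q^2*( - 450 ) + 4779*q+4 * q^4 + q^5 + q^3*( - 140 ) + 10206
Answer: 2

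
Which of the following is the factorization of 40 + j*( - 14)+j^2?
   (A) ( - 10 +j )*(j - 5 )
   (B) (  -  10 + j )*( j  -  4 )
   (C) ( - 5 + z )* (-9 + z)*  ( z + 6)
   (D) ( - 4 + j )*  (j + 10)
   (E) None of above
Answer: B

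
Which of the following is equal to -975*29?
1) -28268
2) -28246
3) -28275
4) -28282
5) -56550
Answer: 3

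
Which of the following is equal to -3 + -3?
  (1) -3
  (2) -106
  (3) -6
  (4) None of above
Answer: 3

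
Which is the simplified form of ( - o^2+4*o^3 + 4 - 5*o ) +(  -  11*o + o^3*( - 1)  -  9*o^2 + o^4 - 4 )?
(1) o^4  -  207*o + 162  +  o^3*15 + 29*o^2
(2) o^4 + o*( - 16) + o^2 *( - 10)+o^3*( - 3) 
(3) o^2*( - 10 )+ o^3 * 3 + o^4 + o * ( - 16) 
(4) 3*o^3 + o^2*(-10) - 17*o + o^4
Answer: 3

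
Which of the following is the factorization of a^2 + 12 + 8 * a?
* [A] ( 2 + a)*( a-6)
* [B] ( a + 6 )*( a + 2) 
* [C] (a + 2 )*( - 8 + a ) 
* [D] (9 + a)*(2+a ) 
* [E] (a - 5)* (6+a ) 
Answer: B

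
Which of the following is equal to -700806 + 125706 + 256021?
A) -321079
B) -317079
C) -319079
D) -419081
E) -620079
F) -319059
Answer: C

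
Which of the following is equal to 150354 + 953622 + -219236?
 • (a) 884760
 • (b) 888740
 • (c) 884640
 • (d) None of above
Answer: d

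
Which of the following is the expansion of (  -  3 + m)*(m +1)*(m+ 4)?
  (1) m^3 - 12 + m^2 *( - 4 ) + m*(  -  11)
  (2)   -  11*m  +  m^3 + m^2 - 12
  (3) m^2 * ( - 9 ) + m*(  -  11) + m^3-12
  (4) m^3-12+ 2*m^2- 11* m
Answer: 4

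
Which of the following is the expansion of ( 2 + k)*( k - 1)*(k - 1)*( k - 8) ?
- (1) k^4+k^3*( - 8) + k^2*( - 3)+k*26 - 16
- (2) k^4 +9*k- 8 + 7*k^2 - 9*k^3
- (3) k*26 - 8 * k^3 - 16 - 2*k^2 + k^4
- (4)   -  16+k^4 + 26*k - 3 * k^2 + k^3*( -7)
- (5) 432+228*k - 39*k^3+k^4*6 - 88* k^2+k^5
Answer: 1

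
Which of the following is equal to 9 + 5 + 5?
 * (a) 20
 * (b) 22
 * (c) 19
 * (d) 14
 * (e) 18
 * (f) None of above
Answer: c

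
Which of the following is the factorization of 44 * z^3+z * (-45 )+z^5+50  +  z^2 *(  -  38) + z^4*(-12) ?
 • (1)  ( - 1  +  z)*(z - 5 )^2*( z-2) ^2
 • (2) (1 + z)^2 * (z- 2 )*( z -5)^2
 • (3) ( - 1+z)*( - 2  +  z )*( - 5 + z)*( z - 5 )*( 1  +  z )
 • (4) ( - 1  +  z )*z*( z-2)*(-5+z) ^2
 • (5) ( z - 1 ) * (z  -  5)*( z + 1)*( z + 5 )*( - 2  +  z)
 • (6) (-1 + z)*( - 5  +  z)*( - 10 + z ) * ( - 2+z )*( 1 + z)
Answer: 3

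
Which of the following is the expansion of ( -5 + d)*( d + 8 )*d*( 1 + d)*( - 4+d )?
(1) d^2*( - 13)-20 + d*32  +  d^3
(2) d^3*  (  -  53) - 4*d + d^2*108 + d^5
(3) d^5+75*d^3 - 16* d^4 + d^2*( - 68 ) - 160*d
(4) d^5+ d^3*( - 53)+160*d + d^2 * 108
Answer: 4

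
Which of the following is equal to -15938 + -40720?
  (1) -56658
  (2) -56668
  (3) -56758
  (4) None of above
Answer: 1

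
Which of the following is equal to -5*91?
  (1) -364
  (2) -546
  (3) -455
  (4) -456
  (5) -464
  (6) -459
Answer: 3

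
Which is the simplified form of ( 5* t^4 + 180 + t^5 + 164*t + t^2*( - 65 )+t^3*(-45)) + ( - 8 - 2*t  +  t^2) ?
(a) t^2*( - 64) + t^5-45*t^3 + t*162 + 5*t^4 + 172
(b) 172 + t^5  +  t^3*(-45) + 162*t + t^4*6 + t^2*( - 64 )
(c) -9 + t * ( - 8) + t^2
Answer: a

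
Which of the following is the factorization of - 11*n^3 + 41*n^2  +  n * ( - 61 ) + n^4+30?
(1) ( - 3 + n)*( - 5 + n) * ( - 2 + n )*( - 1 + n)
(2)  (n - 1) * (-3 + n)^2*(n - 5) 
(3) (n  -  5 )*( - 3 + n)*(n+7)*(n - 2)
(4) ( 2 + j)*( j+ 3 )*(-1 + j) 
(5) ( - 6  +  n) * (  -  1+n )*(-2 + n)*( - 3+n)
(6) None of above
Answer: 1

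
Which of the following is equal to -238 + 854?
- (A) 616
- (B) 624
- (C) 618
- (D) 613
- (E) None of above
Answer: A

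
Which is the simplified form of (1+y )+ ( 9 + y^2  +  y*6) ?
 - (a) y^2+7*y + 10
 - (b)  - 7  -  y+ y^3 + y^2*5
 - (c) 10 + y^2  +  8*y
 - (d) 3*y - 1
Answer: a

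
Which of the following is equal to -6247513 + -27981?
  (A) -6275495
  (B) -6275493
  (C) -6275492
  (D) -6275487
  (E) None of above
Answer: E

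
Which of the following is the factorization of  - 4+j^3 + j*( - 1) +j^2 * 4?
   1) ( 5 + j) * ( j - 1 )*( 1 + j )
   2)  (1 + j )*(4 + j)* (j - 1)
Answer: 2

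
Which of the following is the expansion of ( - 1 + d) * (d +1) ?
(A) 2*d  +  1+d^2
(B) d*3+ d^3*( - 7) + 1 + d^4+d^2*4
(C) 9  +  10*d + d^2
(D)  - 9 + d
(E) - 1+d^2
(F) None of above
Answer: E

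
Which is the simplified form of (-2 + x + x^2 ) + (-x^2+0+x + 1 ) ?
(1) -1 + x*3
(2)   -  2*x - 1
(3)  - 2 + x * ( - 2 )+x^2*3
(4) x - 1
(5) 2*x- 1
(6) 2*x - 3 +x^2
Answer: 5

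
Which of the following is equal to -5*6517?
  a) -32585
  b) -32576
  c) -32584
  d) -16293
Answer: a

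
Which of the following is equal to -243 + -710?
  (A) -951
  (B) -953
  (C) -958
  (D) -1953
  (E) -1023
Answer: B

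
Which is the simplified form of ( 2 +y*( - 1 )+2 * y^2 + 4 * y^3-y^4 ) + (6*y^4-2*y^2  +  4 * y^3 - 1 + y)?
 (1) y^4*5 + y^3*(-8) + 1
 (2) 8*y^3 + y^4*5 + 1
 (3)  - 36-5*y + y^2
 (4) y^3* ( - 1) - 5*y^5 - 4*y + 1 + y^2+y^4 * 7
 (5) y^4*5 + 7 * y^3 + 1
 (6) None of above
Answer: 2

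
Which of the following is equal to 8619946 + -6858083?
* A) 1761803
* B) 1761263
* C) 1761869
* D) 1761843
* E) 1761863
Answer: E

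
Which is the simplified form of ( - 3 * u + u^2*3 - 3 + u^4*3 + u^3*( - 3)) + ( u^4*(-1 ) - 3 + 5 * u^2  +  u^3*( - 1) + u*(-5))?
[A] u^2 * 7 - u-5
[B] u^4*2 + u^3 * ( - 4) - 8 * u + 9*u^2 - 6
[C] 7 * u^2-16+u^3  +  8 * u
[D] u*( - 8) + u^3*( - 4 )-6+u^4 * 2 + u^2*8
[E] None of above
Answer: D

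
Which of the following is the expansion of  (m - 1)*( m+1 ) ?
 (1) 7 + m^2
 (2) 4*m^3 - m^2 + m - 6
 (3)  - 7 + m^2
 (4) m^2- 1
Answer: 4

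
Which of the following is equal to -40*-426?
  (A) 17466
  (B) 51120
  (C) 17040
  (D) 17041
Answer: C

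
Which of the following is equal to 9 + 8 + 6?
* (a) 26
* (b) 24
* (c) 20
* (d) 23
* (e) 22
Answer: d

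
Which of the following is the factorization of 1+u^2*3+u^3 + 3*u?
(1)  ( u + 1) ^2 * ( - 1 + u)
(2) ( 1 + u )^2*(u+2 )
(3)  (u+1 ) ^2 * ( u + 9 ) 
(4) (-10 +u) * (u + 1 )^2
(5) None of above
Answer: 5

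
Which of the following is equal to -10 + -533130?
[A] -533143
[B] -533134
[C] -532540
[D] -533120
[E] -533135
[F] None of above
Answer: F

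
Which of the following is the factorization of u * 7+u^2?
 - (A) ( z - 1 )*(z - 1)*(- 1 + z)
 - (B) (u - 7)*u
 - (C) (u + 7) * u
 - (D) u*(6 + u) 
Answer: C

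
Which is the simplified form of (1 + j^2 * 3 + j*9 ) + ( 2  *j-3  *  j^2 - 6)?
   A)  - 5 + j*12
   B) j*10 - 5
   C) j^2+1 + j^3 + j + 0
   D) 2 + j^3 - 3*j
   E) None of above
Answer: E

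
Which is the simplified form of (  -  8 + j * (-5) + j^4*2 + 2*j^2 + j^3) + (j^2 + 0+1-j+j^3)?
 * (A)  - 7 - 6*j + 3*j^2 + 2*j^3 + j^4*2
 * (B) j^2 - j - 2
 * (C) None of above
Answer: A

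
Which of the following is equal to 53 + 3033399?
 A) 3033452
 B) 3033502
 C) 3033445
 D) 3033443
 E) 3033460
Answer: A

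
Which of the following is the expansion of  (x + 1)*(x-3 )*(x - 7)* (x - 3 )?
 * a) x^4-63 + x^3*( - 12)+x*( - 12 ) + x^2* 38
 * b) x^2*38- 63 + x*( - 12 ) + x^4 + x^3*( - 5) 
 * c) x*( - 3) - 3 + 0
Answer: a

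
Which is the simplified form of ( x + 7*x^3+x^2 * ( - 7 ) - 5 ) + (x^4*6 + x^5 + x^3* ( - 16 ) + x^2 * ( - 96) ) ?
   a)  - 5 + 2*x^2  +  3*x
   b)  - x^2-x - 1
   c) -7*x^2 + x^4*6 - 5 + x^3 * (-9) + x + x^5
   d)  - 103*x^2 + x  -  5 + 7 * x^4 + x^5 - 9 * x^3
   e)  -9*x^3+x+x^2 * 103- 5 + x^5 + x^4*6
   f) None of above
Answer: f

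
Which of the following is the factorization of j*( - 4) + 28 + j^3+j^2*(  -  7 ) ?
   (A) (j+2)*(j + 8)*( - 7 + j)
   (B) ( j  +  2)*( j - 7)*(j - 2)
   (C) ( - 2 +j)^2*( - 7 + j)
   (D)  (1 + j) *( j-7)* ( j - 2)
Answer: B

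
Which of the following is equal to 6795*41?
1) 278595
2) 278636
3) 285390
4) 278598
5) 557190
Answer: 1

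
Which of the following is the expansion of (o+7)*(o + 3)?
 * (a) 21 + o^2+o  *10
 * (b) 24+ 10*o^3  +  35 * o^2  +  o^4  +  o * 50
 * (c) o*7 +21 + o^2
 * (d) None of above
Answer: a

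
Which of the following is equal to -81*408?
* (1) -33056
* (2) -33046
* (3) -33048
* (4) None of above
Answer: 3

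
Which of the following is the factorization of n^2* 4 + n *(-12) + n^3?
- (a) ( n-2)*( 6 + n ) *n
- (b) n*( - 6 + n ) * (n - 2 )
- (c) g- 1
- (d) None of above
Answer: a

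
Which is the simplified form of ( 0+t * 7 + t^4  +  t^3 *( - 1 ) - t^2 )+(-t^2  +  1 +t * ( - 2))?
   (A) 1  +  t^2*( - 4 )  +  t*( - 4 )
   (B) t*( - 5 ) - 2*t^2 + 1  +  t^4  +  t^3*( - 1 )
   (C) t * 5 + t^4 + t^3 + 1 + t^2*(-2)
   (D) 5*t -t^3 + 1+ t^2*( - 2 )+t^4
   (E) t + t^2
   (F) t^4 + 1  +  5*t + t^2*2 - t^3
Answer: D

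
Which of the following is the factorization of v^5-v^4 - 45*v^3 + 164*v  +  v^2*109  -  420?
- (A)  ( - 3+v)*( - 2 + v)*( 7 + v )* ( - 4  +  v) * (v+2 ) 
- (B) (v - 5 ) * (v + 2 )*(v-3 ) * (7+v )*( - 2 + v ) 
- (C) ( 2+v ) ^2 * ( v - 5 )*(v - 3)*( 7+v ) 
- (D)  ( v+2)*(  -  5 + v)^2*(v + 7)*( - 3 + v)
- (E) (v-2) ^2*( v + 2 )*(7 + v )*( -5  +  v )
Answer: B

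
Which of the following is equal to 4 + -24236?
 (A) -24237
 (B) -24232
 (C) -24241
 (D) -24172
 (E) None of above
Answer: B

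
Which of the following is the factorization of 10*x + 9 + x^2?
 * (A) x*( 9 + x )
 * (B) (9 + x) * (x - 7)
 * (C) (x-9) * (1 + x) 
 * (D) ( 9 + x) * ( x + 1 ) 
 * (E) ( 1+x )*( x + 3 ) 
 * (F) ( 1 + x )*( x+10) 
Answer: D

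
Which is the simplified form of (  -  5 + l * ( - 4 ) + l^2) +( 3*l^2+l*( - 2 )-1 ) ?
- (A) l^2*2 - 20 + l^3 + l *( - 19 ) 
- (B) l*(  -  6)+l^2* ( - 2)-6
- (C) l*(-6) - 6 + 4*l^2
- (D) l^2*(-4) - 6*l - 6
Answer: C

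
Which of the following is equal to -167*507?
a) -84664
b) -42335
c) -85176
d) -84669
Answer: d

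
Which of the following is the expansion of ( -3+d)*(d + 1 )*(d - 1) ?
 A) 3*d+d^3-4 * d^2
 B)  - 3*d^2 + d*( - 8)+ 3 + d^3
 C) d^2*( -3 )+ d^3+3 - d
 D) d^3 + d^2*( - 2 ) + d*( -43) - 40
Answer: C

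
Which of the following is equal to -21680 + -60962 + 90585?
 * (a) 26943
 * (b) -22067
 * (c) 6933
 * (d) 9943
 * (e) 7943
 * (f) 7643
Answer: e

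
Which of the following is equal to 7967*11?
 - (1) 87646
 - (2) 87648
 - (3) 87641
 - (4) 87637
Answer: 4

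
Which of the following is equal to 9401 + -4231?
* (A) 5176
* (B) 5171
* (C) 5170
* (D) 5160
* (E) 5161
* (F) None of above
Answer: C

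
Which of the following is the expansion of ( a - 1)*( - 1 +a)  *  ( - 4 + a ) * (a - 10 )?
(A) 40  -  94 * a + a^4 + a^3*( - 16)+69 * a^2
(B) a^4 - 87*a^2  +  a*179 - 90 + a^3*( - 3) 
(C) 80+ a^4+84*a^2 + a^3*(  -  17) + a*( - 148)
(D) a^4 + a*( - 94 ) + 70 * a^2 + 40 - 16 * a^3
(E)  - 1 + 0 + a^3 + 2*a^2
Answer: A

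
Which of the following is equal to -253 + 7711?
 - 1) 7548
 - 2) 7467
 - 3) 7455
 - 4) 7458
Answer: 4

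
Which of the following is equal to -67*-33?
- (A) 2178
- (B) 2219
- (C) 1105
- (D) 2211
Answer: D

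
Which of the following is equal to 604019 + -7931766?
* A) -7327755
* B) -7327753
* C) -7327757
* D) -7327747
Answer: D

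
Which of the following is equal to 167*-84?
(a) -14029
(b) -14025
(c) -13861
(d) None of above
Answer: d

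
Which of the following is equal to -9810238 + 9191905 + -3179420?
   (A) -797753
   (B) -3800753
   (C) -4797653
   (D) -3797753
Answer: D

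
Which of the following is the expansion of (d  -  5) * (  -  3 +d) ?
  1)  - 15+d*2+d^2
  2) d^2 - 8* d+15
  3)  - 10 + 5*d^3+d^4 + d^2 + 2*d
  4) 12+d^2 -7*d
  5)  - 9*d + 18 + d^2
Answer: 2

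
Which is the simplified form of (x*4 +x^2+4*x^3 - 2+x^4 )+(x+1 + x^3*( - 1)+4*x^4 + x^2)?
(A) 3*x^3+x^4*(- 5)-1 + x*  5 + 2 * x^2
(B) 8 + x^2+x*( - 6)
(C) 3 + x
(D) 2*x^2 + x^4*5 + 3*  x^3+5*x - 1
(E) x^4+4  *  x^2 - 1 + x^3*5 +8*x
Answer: D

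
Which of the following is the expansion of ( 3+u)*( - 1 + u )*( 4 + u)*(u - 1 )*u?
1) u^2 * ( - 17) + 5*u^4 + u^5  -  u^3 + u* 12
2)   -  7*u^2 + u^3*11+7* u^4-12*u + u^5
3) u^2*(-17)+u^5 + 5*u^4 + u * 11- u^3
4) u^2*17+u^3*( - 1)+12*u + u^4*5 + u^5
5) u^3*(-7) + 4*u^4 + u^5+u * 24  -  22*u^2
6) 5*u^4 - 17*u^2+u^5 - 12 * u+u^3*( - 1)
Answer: 1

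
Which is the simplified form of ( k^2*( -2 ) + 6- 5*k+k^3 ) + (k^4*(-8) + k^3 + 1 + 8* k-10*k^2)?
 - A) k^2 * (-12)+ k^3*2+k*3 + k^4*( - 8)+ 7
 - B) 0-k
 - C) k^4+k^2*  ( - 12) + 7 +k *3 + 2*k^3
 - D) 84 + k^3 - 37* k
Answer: A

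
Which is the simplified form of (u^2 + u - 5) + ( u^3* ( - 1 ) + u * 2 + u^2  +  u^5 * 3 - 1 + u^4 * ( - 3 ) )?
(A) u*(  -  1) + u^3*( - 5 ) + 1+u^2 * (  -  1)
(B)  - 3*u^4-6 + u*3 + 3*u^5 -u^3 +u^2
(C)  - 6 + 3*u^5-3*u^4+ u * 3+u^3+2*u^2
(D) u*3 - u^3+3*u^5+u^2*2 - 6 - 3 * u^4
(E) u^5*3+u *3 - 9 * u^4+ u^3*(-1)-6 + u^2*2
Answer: D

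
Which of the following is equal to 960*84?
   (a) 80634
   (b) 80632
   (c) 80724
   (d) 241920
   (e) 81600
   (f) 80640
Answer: f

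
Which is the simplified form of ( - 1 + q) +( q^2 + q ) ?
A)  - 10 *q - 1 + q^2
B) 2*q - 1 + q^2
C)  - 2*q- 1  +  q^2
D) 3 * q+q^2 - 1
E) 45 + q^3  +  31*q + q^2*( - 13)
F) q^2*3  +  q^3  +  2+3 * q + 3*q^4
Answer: B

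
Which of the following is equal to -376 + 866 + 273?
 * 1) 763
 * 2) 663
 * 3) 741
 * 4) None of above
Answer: 1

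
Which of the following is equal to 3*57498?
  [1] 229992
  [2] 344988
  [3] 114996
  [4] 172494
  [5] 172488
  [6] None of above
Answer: 4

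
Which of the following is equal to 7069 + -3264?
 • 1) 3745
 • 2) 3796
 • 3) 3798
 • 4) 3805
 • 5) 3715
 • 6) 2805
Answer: 4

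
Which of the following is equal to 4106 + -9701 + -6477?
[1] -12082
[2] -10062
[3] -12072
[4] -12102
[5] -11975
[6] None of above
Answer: 3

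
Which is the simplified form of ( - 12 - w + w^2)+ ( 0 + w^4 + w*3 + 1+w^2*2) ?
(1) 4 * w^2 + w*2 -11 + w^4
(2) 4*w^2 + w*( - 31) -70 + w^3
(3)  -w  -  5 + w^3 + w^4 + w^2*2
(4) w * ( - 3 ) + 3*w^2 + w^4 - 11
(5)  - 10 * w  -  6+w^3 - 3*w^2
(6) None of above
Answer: 6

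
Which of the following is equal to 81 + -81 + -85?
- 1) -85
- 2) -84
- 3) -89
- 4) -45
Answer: 1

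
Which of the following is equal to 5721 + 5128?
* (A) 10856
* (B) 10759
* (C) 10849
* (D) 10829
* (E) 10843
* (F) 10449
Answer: C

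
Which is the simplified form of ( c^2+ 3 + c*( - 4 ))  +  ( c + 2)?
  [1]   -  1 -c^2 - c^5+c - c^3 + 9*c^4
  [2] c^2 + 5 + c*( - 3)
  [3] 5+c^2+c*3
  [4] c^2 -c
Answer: 2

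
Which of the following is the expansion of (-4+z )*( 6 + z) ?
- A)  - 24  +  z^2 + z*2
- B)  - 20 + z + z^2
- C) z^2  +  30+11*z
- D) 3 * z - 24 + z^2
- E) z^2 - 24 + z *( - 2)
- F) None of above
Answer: A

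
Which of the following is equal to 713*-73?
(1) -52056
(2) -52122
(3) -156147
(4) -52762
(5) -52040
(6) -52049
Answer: 6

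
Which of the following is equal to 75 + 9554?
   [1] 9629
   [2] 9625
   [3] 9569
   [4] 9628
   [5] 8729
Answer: 1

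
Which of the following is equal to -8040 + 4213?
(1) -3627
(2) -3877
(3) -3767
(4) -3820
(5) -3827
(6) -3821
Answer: 5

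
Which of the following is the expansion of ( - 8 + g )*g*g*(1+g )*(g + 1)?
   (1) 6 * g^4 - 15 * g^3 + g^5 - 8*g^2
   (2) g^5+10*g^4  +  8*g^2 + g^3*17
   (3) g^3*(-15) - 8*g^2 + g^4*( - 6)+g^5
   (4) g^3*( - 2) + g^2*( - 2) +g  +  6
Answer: 3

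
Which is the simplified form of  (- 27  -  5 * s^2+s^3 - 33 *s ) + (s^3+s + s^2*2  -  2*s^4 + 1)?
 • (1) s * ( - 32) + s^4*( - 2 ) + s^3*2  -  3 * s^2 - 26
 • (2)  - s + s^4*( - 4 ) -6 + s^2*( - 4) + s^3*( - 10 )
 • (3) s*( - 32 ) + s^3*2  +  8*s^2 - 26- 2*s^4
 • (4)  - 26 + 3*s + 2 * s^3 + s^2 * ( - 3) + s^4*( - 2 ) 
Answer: 1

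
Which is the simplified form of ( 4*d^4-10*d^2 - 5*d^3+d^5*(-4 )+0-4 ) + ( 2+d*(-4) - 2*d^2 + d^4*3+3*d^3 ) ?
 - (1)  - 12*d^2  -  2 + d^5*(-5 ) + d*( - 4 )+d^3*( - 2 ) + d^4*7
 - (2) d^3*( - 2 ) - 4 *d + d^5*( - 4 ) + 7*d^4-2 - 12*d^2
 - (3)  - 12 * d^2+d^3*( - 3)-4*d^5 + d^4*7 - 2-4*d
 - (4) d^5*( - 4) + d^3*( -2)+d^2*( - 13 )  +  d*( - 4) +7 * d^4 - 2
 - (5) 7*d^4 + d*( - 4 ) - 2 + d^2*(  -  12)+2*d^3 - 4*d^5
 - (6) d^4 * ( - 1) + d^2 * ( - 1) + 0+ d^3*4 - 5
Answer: 2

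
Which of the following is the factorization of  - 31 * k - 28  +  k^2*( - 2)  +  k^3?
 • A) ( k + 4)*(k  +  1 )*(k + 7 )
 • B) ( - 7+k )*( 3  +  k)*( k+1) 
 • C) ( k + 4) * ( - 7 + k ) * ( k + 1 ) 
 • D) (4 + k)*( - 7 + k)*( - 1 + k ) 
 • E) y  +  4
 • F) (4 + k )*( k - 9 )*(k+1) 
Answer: C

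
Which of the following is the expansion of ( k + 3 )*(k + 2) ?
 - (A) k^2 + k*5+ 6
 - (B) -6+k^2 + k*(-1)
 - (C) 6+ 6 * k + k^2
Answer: A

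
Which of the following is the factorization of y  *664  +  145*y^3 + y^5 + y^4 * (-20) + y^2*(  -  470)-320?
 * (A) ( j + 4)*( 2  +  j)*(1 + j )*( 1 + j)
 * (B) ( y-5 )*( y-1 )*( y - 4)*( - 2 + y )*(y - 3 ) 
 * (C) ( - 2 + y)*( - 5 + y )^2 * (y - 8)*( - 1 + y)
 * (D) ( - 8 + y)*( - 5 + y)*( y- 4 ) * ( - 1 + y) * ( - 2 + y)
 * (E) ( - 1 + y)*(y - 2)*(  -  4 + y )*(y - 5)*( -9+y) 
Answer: D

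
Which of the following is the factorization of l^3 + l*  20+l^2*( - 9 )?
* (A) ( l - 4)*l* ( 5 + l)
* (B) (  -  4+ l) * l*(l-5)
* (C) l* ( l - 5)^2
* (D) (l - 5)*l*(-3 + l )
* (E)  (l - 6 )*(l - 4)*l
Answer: B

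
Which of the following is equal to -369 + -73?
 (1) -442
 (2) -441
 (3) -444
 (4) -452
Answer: 1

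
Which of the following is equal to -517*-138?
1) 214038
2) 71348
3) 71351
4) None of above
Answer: 4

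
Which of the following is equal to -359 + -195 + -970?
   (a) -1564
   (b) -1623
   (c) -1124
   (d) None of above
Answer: d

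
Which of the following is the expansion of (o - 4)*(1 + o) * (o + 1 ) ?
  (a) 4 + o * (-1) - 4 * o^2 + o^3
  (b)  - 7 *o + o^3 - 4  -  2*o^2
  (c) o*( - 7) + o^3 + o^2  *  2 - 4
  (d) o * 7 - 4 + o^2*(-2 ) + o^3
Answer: b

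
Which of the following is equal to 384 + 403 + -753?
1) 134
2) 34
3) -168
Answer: 2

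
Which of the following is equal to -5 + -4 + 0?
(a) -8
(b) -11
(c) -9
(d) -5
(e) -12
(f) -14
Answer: c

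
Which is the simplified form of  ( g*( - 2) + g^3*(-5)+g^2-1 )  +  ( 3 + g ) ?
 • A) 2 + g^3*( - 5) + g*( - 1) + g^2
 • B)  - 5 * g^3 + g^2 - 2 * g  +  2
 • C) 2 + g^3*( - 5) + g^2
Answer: A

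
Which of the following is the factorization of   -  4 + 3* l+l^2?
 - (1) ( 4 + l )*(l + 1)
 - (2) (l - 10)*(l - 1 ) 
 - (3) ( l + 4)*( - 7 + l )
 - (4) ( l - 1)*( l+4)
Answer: 4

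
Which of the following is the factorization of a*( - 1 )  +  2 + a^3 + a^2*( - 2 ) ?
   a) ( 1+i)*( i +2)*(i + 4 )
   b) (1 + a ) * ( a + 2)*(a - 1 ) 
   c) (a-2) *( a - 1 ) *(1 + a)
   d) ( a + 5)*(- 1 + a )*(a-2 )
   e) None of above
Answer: c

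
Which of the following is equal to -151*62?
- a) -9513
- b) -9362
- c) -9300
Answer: b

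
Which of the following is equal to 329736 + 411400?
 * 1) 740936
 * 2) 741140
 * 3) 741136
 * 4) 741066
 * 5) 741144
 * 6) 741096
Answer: 3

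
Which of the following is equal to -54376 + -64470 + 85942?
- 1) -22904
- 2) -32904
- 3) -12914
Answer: 2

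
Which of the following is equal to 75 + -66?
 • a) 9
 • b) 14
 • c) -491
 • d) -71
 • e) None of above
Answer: a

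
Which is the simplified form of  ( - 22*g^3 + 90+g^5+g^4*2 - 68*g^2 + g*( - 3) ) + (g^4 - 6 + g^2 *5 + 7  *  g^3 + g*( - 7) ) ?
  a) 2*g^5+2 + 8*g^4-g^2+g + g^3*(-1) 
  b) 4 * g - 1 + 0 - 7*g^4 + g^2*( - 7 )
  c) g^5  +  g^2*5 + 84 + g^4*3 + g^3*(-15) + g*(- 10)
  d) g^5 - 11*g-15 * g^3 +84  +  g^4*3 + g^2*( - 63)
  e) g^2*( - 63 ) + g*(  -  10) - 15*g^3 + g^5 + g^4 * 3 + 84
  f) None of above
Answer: e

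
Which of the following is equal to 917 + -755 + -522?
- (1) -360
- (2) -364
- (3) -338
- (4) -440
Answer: 1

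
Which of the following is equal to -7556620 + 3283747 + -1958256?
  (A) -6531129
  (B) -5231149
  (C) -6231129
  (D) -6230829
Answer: C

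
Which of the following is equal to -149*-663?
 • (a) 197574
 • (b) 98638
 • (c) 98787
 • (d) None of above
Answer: c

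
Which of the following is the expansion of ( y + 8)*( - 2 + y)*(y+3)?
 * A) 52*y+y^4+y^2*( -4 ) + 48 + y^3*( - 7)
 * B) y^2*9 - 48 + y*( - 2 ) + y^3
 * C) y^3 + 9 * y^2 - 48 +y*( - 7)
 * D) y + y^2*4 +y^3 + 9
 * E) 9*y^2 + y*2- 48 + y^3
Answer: E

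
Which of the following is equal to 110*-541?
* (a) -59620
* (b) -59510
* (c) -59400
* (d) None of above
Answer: b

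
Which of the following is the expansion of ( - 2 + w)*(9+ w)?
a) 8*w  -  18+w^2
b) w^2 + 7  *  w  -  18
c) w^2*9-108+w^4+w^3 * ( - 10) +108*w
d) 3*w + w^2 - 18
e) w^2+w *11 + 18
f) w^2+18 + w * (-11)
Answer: b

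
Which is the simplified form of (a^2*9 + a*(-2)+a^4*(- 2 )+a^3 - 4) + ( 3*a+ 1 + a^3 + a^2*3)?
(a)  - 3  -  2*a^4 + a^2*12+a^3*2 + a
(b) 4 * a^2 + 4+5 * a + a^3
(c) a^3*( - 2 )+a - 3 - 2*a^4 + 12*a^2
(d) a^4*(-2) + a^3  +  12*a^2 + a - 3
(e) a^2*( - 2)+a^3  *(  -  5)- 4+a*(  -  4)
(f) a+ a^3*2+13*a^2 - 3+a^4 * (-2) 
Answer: a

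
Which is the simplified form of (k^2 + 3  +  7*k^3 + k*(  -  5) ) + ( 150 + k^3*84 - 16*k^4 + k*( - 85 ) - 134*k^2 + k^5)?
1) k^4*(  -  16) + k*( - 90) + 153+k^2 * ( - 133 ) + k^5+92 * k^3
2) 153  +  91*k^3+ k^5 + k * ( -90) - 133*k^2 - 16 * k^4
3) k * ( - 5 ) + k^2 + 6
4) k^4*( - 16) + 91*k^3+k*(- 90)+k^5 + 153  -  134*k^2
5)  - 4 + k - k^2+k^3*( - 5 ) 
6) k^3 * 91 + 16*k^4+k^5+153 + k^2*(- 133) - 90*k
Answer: 2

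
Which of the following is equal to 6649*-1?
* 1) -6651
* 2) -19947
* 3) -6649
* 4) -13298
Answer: 3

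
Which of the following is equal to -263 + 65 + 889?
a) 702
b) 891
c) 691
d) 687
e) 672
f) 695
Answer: c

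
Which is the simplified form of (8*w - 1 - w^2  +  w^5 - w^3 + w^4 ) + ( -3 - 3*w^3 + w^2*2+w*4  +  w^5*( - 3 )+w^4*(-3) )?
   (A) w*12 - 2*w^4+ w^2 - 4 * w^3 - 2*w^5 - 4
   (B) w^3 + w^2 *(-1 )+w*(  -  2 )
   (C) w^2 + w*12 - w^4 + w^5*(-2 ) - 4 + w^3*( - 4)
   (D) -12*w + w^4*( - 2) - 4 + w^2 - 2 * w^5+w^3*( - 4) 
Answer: A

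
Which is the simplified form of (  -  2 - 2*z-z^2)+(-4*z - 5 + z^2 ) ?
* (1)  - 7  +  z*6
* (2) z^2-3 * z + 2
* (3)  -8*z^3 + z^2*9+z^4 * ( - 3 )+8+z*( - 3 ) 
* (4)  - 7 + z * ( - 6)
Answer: 4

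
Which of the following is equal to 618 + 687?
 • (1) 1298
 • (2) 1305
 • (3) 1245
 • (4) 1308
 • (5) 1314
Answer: 2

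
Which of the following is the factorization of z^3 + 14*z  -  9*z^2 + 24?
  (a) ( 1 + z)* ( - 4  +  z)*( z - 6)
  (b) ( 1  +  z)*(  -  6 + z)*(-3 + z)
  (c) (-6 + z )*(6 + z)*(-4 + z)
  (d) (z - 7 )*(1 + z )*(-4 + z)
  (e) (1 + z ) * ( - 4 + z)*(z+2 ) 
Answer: a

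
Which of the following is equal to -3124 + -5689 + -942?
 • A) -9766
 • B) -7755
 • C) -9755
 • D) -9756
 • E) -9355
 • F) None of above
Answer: C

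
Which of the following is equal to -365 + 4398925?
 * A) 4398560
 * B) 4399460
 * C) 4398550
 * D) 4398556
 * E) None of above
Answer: A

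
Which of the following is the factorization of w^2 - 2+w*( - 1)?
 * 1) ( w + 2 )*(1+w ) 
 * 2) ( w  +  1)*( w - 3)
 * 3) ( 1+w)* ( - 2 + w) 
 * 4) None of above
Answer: 3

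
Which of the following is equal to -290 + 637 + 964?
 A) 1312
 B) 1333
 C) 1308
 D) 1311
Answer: D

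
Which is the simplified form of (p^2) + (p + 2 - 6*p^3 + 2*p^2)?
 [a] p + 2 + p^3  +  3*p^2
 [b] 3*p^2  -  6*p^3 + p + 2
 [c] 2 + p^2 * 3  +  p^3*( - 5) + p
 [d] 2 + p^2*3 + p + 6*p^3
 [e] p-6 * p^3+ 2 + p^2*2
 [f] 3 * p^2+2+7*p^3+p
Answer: b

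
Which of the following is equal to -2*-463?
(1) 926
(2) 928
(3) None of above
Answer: 1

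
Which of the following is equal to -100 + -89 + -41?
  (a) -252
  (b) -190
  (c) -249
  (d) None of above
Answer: d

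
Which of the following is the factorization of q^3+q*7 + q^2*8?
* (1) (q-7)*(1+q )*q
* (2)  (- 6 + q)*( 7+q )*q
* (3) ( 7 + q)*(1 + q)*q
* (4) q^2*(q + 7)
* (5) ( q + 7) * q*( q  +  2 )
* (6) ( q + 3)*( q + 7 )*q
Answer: 3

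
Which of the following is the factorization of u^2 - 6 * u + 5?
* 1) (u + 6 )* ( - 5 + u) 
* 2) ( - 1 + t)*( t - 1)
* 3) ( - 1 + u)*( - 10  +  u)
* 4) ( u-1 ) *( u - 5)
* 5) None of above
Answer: 4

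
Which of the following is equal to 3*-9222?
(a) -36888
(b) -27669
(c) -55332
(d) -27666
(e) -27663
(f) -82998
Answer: d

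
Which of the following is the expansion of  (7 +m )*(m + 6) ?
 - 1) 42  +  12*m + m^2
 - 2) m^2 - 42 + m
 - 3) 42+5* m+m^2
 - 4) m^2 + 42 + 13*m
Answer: 4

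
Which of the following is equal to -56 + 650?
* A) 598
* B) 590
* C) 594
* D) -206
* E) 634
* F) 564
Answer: C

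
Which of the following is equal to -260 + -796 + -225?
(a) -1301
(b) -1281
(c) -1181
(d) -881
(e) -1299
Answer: b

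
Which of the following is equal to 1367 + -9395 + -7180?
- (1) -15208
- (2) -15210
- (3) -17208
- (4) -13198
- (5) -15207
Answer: 1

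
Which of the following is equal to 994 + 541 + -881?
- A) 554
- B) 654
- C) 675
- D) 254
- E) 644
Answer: B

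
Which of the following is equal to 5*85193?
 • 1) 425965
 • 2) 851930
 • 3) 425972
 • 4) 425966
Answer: 1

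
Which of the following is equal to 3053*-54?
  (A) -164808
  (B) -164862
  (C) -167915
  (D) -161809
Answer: B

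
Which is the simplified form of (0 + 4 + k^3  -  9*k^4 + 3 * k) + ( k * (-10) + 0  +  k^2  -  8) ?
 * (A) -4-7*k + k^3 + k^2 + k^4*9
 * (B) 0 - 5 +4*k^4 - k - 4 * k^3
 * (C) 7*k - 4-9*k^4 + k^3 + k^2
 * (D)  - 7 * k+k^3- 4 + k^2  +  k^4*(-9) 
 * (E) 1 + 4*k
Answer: D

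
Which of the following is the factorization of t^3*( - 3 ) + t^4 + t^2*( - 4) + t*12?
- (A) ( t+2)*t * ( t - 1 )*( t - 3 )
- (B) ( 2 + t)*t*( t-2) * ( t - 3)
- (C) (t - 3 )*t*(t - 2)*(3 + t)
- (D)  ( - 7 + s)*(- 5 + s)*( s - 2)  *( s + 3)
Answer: B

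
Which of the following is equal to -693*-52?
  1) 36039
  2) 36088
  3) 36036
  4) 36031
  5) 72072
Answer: 3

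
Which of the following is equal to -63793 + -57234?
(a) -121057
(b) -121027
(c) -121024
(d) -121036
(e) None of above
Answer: b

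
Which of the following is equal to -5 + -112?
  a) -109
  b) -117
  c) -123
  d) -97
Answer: b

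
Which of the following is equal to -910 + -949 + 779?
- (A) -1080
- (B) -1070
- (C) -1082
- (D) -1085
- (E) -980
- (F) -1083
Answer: A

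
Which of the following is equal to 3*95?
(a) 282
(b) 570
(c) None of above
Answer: c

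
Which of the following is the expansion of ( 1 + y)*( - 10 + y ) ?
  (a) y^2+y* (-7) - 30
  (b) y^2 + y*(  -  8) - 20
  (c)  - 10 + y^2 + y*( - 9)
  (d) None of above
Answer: c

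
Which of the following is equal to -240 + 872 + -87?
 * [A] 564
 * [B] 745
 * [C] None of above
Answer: C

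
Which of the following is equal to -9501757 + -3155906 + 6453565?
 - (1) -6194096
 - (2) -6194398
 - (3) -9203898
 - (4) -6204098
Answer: 4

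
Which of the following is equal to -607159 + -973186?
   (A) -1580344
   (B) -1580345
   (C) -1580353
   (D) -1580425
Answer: B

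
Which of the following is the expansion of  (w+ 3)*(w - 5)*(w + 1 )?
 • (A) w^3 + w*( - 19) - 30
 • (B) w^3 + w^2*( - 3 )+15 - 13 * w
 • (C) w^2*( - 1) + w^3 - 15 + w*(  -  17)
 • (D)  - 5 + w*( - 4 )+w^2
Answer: C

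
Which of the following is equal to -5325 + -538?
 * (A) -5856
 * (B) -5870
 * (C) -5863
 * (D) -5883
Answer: C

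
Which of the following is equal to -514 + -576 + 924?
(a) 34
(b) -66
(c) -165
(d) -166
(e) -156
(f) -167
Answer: d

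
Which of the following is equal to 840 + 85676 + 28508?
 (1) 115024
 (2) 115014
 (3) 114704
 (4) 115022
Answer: 1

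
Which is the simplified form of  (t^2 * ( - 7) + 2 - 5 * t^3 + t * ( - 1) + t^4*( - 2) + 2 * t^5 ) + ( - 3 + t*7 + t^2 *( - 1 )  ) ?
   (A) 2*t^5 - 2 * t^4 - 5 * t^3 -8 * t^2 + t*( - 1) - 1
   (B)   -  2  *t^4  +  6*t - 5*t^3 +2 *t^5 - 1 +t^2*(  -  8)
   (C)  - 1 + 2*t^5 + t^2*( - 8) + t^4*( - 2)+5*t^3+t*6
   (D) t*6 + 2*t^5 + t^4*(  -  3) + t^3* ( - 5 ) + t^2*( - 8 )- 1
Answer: B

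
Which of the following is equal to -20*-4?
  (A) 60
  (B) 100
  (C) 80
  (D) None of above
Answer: C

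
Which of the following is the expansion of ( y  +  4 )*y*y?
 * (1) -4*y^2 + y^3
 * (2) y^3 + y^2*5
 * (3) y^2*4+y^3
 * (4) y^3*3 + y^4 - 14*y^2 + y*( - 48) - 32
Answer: 3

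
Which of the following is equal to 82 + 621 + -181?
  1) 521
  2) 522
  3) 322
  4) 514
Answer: 2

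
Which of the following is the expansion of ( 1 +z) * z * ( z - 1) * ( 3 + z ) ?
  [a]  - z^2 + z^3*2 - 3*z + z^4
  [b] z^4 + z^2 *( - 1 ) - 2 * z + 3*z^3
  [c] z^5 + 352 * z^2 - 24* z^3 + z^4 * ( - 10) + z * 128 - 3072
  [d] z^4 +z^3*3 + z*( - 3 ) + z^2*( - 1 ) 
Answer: d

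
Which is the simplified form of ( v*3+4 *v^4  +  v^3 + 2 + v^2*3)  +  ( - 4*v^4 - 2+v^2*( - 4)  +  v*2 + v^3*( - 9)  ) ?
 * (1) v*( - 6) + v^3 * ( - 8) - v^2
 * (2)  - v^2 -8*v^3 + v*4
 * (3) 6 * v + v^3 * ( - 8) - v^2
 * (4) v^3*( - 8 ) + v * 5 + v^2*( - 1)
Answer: 4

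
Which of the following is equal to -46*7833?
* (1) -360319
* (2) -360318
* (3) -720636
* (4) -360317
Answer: 2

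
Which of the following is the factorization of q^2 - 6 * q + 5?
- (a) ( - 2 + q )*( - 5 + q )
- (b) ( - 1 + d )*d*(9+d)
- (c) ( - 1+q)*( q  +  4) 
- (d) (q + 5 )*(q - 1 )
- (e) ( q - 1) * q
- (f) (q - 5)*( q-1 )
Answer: f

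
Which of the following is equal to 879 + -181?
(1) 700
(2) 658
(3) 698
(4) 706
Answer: 3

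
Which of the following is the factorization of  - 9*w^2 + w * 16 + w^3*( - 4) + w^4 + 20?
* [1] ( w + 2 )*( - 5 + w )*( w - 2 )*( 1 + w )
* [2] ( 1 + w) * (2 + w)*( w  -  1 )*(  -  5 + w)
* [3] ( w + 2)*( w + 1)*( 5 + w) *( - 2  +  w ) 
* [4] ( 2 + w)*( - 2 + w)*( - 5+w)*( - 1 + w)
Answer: 1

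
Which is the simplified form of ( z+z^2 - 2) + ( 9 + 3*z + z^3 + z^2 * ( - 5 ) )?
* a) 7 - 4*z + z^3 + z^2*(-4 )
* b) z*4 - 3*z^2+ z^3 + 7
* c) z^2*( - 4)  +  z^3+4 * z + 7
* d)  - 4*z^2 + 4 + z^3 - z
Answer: c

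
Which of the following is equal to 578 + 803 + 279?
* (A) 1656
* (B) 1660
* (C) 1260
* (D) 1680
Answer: B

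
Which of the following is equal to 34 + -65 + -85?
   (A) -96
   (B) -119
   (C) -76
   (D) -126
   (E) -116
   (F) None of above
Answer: E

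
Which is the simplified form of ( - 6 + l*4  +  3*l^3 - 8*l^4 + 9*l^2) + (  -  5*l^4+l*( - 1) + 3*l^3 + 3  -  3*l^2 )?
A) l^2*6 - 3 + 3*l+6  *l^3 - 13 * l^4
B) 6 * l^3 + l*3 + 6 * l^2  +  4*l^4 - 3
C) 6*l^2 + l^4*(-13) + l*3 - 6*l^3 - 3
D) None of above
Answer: A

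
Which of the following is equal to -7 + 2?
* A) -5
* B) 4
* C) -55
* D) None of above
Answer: A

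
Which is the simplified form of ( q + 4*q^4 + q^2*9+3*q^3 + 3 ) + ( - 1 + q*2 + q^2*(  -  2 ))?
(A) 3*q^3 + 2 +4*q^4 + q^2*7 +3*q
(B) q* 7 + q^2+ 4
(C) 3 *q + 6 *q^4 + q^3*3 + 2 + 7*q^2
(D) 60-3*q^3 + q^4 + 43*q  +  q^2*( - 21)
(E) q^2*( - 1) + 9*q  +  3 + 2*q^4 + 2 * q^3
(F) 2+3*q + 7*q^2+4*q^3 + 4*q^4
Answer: A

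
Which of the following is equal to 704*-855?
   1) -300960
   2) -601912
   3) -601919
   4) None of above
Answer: 4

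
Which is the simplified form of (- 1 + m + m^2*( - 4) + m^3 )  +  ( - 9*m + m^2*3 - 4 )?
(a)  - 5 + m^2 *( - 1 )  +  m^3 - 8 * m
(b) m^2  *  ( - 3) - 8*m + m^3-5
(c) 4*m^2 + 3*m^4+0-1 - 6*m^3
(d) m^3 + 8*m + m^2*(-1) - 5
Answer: a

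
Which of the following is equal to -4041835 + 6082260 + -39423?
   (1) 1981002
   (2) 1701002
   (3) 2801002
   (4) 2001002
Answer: 4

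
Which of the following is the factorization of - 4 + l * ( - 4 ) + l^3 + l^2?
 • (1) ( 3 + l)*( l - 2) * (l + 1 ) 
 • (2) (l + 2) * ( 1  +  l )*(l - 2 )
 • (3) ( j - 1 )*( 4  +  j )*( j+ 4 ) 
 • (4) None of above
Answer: 2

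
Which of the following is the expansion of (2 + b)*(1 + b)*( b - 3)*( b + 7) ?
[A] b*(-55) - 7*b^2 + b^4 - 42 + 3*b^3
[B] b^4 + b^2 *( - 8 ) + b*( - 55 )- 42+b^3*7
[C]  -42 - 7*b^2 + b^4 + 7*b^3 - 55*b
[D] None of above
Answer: C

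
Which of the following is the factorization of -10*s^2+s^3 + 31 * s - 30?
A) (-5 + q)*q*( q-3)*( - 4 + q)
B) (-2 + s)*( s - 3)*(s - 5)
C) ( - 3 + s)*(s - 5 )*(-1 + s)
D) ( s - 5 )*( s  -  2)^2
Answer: B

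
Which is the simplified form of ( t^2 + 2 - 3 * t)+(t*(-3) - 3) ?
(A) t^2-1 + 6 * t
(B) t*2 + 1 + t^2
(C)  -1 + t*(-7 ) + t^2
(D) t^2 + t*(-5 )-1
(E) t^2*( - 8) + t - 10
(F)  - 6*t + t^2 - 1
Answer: F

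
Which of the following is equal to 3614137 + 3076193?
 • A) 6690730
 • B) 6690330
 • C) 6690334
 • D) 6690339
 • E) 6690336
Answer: B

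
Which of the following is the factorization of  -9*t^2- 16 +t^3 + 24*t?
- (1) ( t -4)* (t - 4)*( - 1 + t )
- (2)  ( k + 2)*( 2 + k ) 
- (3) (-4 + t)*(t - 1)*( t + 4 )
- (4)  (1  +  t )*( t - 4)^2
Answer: 1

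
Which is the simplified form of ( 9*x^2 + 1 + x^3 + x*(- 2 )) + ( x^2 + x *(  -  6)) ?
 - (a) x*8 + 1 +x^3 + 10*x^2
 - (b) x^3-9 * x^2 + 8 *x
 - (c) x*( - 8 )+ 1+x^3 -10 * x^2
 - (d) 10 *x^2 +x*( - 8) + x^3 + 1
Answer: d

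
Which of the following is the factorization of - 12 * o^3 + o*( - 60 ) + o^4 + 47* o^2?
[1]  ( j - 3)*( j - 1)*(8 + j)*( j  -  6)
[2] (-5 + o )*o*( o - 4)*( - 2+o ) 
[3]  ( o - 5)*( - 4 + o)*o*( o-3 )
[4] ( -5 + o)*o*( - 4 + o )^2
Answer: 3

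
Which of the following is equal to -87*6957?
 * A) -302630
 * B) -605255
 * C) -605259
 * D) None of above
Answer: C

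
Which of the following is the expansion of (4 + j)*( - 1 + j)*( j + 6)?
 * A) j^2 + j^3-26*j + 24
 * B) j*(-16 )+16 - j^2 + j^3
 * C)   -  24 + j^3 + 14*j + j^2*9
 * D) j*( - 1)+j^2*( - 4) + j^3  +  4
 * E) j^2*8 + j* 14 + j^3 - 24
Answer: C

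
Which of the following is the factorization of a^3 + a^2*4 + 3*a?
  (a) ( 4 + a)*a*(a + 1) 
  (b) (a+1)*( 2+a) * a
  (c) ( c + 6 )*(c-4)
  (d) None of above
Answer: d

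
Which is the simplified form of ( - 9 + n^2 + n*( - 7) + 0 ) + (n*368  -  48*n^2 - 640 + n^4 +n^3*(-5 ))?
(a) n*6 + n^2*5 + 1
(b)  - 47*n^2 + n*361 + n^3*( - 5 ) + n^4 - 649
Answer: b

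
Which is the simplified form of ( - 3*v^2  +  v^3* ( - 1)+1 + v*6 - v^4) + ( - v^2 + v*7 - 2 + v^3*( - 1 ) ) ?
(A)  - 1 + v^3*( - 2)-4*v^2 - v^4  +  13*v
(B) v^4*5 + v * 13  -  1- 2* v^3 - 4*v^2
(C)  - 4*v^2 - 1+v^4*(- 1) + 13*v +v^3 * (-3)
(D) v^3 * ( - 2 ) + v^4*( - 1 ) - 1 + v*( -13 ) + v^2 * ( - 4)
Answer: A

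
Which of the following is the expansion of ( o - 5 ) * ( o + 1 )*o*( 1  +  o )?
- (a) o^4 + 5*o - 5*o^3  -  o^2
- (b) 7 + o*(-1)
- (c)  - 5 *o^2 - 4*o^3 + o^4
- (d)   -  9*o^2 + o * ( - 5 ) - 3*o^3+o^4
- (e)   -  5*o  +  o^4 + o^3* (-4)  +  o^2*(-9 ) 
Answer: d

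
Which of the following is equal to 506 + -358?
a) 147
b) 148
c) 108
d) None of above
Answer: b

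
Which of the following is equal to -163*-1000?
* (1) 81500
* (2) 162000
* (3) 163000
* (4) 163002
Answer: 3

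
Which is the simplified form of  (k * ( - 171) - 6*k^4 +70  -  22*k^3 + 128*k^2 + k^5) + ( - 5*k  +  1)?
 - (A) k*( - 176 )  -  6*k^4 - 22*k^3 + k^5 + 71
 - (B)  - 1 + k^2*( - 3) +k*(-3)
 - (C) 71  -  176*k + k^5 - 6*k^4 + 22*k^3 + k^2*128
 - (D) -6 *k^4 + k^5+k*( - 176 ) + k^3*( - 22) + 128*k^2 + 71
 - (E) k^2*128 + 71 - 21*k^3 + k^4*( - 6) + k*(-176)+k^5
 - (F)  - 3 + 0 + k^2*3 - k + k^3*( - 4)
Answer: D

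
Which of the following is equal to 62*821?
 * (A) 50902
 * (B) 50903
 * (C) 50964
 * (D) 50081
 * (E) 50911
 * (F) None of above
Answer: A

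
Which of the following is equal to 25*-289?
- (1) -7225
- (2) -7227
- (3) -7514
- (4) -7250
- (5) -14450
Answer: 1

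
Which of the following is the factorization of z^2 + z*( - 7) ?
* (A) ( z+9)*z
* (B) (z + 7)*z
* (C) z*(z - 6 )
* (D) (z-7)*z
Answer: D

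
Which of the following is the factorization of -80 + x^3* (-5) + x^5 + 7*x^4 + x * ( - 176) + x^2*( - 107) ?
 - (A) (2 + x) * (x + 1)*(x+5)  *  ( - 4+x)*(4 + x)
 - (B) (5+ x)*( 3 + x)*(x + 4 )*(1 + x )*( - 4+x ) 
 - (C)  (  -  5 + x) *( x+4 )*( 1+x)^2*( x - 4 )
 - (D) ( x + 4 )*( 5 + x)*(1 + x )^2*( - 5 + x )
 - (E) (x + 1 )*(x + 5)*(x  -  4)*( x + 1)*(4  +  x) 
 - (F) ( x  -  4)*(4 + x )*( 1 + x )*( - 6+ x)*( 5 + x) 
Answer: E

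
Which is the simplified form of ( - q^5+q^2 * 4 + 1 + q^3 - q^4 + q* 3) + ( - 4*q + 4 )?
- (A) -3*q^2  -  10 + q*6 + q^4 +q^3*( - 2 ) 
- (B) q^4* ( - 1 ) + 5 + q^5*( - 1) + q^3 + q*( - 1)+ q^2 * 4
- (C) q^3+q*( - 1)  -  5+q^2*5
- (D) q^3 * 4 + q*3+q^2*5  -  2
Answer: B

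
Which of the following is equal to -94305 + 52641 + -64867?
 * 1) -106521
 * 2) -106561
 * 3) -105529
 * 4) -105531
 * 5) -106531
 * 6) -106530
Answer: 5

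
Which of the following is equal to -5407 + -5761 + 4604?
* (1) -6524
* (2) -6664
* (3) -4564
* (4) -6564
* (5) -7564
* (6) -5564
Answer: 4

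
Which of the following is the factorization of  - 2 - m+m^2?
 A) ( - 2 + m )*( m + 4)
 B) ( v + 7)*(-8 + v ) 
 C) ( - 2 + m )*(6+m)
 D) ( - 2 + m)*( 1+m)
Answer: D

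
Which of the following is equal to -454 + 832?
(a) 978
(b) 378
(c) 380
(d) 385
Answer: b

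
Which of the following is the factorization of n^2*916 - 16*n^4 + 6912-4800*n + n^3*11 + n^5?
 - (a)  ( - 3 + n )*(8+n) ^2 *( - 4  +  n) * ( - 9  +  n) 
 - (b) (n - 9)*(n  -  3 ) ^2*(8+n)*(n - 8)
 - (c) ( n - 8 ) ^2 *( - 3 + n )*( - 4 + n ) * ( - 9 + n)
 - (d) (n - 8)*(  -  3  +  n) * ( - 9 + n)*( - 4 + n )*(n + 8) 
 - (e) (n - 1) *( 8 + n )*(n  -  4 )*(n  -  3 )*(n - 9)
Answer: d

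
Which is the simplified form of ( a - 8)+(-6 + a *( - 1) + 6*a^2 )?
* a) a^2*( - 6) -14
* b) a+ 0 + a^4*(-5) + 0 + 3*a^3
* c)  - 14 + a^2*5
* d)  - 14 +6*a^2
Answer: d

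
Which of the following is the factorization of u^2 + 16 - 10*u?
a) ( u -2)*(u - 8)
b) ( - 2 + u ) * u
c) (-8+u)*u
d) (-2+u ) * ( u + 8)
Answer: a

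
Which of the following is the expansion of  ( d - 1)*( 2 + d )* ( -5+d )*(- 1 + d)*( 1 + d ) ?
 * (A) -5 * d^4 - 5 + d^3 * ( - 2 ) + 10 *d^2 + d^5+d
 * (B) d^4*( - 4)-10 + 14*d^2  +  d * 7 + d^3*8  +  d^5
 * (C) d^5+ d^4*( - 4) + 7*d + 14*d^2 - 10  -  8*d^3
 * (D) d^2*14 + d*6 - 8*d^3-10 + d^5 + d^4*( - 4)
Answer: C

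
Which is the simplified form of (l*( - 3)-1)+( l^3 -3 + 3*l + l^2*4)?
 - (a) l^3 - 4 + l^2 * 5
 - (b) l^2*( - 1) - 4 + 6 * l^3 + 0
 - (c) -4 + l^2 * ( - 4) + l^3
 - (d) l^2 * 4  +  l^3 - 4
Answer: d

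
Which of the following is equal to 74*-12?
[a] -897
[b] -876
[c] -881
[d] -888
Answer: d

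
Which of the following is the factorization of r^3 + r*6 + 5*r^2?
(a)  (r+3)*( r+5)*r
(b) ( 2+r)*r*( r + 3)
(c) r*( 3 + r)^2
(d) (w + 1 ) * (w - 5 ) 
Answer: b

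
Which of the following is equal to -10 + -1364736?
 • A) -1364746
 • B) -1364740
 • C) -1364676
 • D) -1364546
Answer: A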